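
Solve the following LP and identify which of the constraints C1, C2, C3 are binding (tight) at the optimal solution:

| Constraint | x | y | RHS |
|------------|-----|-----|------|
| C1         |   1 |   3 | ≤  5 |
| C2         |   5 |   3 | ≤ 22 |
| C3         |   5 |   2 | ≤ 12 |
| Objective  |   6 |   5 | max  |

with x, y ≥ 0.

At x = 2, y = 1, compute slack b - a·x for each constraint:
  C1: 5 − 5 = 0  (binding)
  C2: 22 − 13 = 9  (slack)
  C3: 12 − 12 = 0  (binding)

Optimal: x = 2, y = 1
Binding: C1, C3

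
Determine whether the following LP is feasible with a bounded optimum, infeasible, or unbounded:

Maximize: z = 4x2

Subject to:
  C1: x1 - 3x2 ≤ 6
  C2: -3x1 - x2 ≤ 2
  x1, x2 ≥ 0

Unbounded (objective can increase without bound)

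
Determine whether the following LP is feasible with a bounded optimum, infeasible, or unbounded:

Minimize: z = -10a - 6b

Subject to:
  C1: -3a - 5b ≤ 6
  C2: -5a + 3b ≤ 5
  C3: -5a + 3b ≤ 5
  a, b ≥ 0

Unbounded (objective can decrease without bound)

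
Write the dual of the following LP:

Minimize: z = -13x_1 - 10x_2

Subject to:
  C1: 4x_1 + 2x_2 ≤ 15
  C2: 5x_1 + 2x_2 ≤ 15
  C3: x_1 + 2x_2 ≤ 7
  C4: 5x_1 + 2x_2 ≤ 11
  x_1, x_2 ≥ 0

Primal min cᵀx s.t. Ax ≤ b, x ≥ 0  →  Dual max −bᵀy s.t. Aᵀy ≥ −c, y ≥ 0.

Maximize: z = -15y1 - 15y2 - 7y3 - 11y4

Subject to:
  4y1 + 5y2 + y3 + 5y4 ≥ 13
  2y1 + 2y2 + 2y3 + 2y4 ≥ 10
  y1, y2, y3, y4 ≥ 0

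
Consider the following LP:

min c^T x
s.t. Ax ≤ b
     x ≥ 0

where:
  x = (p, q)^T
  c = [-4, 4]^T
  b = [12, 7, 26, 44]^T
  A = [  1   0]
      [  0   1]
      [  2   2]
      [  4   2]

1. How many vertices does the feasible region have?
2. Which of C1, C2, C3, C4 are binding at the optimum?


1. 5
2. C4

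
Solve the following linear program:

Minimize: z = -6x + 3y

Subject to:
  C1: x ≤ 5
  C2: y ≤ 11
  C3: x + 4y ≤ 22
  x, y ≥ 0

Evaluate the objective at each vertex of the feasible region:
  z(0, 0) = 0
  z(5, 0) = -30  ←
  z(5, 4.25) = -17.25
  z(0, 5.5) = 16.5
The minimum is at x = 5, y = 0.

x = 5, y = 0, z = -30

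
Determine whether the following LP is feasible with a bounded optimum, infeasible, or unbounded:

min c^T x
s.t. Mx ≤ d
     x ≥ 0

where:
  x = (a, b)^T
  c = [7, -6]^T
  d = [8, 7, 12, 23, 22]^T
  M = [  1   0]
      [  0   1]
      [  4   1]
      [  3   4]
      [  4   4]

Feasible with a bounded optimal solution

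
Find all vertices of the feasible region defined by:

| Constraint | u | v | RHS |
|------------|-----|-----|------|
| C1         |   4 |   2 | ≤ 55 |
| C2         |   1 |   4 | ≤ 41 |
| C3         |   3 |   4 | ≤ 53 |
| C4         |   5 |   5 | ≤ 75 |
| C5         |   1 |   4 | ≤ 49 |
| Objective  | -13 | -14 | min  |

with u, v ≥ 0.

(0, 0), (13.75, 0), (12.5, 2.5), (7, 8), (6, 8.75), (0, 10.25)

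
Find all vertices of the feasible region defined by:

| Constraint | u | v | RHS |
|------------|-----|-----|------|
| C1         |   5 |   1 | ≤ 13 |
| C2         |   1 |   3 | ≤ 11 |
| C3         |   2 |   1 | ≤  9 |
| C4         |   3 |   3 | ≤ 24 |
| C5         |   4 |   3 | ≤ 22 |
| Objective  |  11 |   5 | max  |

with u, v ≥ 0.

(0, 0), (2.6, 0), (2, 3), (0, 3.667)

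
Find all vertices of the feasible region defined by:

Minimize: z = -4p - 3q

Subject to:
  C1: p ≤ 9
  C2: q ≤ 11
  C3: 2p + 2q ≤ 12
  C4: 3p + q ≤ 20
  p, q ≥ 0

(0, 0), (6, 0), (0, 6)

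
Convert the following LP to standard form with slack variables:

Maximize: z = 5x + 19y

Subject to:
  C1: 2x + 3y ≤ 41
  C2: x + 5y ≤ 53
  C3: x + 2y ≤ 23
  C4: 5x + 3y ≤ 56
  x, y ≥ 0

max z = 5x + 19y

s.t.
  2x + 3y + s1 = 41
  x + 5y + s2 = 53
  x + 2y + s3 = 23
  5x + 3y + s4 = 56
  x, y, s1, s2, s3, s4 ≥ 0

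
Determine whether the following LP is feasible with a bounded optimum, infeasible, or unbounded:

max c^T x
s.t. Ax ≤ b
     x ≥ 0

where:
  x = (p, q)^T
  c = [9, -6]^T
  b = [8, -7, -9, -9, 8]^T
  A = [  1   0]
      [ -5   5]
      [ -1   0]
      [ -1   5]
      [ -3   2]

Infeasible (no feasible solution exists)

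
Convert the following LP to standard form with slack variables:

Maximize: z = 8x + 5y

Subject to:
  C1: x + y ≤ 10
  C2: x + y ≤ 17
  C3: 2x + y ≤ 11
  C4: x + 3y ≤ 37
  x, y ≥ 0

max z = 8x + 5y

s.t.
  x + y + s1 = 10
  x + y + s2 = 17
  2x + y + s3 = 11
  x + 3y + s4 = 37
  x, y, s1, s2, s3, s4 ≥ 0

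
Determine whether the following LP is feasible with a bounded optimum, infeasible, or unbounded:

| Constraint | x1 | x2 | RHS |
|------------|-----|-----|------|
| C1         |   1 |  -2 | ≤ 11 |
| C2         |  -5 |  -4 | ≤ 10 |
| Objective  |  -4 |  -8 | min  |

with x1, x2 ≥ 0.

Unbounded (objective can decrease without bound)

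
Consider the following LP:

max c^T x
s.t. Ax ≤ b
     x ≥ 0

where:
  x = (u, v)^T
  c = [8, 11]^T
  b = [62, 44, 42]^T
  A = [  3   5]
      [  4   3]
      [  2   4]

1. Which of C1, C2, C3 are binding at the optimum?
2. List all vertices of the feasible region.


1. C2, C3
2. (0, 0), (11, 0), (5, 8), (0, 10.5)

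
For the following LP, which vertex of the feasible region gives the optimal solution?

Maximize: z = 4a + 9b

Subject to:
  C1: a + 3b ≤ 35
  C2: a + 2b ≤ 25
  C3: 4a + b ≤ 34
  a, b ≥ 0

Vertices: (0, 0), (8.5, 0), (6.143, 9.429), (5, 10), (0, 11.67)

Evaluate the objective at each vertex of the feasible region:
  z(0, 0) = 0
  z(8.5, 0) = 34
  z(6.143, 9.429) = 109.4
  z(5, 10) = 110  ←
  z(0, 11.67) = 105
The maximum is at a = 5, b = 10.

(5, 10)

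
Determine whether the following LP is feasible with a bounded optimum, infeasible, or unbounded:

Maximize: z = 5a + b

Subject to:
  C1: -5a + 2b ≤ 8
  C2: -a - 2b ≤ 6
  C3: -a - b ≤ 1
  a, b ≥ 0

Unbounded (objective can increase without bound)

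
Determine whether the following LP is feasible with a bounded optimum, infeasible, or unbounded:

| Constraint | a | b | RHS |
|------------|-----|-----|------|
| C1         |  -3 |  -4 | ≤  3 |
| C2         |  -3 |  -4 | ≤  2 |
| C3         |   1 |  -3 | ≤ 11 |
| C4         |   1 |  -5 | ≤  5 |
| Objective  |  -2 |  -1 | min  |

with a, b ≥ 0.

Unbounded (objective can decrease without bound)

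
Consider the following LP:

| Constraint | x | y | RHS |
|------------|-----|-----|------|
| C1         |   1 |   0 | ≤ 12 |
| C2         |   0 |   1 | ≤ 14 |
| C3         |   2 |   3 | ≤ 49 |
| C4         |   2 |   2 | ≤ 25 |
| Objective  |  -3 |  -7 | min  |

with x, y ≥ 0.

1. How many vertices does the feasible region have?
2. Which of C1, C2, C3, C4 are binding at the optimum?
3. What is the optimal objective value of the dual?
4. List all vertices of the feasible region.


1. 4
2. C4
3. -87.5
4. (0, 0), (12, 0), (12, 0.5), (0, 12.5)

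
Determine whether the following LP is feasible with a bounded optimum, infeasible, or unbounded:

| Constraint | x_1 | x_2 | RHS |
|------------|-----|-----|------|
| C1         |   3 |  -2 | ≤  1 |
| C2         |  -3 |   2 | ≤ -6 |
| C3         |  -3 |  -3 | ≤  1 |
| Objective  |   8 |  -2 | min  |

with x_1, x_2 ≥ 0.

Infeasible (no feasible solution exists)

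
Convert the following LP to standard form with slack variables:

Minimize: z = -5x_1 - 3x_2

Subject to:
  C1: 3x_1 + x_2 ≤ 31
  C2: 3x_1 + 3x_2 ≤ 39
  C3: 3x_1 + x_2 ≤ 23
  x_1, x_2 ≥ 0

min z = -5x_1 - 3x_2

s.t.
  3x_1 + x_2 + s1 = 31
  3x_1 + 3x_2 + s2 = 39
  3x_1 + x_2 + s3 = 23
  x_1, x_2, s1, s2, s3 ≥ 0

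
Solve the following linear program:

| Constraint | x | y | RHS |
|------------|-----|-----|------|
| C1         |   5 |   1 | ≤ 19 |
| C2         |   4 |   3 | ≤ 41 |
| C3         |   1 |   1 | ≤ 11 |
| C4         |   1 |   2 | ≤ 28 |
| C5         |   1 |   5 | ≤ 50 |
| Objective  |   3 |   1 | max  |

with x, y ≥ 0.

Evaluate the objective at each vertex of the feasible region:
  z(0, 0) = 0
  z(3.8, 0) = 11.4
  z(2, 9) = 15  ←
  z(1.25, 9.75) = 13.5
  z(0, 10) = 10
The maximum is at x = 2, y = 9.

x = 2, y = 9, z = 15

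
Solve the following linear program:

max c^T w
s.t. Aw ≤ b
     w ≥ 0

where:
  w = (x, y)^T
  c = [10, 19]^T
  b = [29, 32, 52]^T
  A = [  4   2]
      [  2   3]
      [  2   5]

Evaluate the objective at each vertex of the feasible region:
  z(0, 0) = 0
  z(7.25, 0) = 72.5
  z(2.875, 8.75) = 195
  z(1, 10) = 200  ←
  z(0, 10.4) = 197.6
The maximum is at x = 1, y = 10.

x = 1, y = 10, z = 200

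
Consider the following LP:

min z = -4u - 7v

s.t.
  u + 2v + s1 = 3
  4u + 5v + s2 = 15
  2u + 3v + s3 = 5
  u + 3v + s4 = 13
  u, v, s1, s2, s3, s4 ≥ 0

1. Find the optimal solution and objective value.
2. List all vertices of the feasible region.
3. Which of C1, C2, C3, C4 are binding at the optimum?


1. u = 1, v = 1, z = -11
2. (0, 0), (2.5, 0), (1, 1), (0, 1.5)
3. C1, C3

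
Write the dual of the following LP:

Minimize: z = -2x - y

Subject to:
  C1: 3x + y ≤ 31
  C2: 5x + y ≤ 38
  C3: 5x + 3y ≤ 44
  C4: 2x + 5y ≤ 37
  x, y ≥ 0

Primal min cᵀx s.t. Ax ≤ b, x ≥ 0  →  Dual max −bᵀy s.t. Aᵀy ≥ −c, y ≥ 0.

Maximize: z = -31y1 - 38y2 - 44y3 - 37y4

Subject to:
  3y1 + 5y2 + 5y3 + 2y4 ≥ 2
  y1 + y2 + 3y3 + 5y4 ≥ 1
  y1, y2, y3, y4 ≥ 0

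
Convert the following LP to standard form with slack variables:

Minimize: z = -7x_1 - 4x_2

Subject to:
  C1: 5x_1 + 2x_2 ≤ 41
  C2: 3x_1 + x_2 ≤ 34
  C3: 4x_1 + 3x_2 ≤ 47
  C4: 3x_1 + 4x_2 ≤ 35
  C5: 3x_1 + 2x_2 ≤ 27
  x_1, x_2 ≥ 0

min z = -7x_1 - 4x_2

s.t.
  5x_1 + 2x_2 + s1 = 41
  3x_1 + x_2 + s2 = 34
  4x_1 + 3x_2 + s3 = 47
  3x_1 + 4x_2 + s4 = 35
  3x_1 + 2x_2 + s5 = 27
  x_1, x_2, s1, s2, s3, s4, s5 ≥ 0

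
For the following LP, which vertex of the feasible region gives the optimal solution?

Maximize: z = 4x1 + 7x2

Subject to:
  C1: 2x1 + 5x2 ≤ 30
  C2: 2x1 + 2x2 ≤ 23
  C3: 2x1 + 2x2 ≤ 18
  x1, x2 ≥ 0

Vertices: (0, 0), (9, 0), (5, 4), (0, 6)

Evaluate the objective at each vertex of the feasible region:
  z(0, 0) = 0
  z(9, 0) = 36
  z(5, 4) = 48  ←
  z(0, 6) = 42
The maximum is at x1 = 5, x2 = 4.

(5, 4)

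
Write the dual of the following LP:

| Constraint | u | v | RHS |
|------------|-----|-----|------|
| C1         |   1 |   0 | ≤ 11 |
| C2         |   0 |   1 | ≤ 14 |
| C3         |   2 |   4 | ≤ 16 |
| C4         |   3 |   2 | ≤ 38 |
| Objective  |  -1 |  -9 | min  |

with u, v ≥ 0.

Primal min cᵀx s.t. Ax ≤ b, x ≥ 0  →  Dual max −bᵀy s.t. Aᵀy ≥ −c, y ≥ 0.

Maximize: z = -11y1 - 14y2 - 16y3 - 38y4

Subject to:
  y1 + 2y3 + 3y4 ≥ 1
  y2 + 4y3 + 2y4 ≥ 9
  y1, y2, y3, y4 ≥ 0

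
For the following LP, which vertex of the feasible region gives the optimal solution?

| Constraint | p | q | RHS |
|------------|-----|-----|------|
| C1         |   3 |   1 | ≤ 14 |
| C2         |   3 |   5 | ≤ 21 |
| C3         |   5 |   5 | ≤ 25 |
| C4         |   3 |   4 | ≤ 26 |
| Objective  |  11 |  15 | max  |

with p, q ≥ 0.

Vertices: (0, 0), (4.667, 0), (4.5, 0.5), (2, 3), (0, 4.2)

Evaluate the objective at each vertex of the feasible region:
  z(0, 0) = 0
  z(4.667, 0) = 51.33
  z(4.5, 0.5) = 57
  z(2, 3) = 67  ←
  z(0, 4.2) = 63
The maximum is at p = 2, q = 3.

(2, 3)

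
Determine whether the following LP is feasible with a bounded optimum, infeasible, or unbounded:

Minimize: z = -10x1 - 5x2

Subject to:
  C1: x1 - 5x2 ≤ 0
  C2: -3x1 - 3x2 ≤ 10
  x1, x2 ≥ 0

Unbounded (objective can decrease without bound)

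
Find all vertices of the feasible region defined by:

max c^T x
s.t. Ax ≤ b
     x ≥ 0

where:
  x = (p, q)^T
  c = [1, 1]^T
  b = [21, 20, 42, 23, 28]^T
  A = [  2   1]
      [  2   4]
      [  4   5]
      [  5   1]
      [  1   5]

(0, 0), (4.6, 0), (4, 3), (0, 5)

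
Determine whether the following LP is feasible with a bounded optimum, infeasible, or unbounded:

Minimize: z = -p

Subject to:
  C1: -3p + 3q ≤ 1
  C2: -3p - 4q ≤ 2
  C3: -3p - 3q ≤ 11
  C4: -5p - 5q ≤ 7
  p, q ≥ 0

Unbounded (objective can decrease without bound)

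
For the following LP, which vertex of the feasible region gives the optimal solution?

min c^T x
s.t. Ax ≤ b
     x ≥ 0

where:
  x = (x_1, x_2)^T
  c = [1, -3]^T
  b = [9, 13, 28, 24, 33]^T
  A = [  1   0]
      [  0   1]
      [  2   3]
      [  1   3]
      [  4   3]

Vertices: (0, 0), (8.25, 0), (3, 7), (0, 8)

Evaluate the objective at each vertex of the feasible region:
  z(0, 0) = 0
  z(8.25, 0) = 8.25
  z(3, 7) = -18
  z(0, 8) = -24  ←
The minimum is at x_1 = 0, x_2 = 8.

(0, 8)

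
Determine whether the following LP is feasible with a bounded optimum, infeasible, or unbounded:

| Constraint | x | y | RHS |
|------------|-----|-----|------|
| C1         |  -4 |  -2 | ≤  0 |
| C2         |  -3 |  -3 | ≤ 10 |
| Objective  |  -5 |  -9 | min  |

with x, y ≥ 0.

Unbounded (objective can decrease without bound)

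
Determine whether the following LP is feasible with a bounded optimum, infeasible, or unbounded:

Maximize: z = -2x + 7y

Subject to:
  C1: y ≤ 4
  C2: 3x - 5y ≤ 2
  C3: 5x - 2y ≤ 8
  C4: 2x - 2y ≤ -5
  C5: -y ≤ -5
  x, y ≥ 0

Infeasible (no feasible solution exists)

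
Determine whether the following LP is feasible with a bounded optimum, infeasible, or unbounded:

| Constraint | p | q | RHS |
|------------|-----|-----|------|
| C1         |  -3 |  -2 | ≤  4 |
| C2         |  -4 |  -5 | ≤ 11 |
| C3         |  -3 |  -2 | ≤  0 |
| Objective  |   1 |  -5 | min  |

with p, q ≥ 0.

Unbounded (objective can decrease without bound)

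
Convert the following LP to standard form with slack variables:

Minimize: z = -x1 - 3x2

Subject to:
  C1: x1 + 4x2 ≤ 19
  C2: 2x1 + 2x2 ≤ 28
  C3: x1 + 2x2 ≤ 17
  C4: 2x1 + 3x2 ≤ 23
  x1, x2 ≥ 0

min z = -x1 - 3x2

s.t.
  x1 + 4x2 + s1 = 19
  2x1 + 2x2 + s2 = 28
  x1 + 2x2 + s3 = 17
  2x1 + 3x2 + s4 = 23
  x1, x2, s1, s2, s3, s4 ≥ 0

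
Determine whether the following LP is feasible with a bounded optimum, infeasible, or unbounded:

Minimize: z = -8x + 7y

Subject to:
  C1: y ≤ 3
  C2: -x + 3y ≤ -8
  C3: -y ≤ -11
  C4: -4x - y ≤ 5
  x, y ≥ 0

Infeasible (no feasible solution exists)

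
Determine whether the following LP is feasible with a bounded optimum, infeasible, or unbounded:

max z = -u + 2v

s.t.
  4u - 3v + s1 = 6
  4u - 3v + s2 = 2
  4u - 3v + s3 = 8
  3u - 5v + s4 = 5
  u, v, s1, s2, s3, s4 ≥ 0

Unbounded (objective can increase without bound)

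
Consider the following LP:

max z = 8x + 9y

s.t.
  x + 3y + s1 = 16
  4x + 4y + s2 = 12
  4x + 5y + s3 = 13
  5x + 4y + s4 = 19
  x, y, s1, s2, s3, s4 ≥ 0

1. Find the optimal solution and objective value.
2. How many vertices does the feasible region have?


1. x = 2, y = 1, z = 25
2. 4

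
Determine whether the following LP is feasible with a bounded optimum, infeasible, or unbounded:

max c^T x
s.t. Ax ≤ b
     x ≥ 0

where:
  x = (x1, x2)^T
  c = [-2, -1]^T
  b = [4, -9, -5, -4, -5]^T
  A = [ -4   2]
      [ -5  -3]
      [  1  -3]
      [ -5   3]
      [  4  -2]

Infeasible (no feasible solution exists)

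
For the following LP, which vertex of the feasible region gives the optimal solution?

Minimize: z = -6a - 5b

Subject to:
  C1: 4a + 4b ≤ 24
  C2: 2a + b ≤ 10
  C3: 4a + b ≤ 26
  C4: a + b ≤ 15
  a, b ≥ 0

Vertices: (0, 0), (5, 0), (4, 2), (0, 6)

Evaluate the objective at each vertex of the feasible region:
  z(0, 0) = 0
  z(5, 0) = -30
  z(4, 2) = -34  ←
  z(0, 6) = -30
The minimum is at a = 4, b = 2.

(4, 2)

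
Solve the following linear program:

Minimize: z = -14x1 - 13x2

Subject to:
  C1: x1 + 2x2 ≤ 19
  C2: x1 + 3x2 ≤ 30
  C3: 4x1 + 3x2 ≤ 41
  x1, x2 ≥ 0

Evaluate the objective at each vertex of the feasible region:
  z(0, 0) = 0
  z(10.25, 0) = -143.5
  z(5, 7) = -161  ←
  z(0, 9.5) = -123.5
The minimum is at x1 = 5, x2 = 7.

x1 = 5, x2 = 7, z = -161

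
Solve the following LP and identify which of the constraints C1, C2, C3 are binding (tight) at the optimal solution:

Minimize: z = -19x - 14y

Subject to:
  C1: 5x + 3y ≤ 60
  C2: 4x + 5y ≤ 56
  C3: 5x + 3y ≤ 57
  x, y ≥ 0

At x = 9, y = 4, compute slack b - a·x for each constraint:
  C1: 60 − 57 = 3  (slack)
  C2: 56 − 56 = 0  (binding)
  C3: 57 − 57 = 0  (binding)

Optimal: x = 9, y = 4
Binding: C2, C3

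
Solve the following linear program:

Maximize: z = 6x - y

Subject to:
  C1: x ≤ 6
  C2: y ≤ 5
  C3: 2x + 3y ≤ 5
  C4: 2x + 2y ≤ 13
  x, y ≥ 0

Evaluate the objective at each vertex of the feasible region:
  z(0, 0) = 0
  z(2.5, 0) = 15  ←
  z(0, 1.667) = -1.667
The maximum is at x = 2.5, y = 0.

x = 2.5, y = 0, z = 15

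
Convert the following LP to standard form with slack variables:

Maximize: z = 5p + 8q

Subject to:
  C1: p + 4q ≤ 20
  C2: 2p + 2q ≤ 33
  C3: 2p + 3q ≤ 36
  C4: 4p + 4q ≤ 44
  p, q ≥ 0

max z = 5p + 8q

s.t.
  p + 4q + s1 = 20
  2p + 2q + s2 = 33
  2p + 3q + s3 = 36
  4p + 4q + s4 = 44
  p, q, s1, s2, s3, s4 ≥ 0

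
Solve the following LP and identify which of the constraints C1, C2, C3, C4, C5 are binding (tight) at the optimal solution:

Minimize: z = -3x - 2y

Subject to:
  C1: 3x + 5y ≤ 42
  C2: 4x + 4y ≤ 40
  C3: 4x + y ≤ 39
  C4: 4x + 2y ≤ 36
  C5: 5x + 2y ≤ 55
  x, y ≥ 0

At x = 8, y = 2, compute slack b - a·x for each constraint:
  C1: 42 − 34 = 8  (slack)
  C2: 40 − 40 = 0  (binding)
  C3: 39 − 34 = 5  (slack)
  C4: 36 − 36 = 0  (binding)
  C5: 55 − 44 = 11  (slack)

Optimal: x = 8, y = 2
Binding: C2, C4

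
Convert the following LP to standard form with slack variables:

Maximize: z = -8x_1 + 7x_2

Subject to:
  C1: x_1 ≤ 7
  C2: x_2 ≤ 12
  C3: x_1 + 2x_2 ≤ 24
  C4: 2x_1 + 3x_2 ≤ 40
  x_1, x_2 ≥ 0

max z = -8x_1 + 7x_2

s.t.
  x_1 + s1 = 7
  x_2 + s2 = 12
  x_1 + 2x_2 + s3 = 24
  2x_1 + 3x_2 + s4 = 40
  x_1, x_2, s1, s2, s3, s4 ≥ 0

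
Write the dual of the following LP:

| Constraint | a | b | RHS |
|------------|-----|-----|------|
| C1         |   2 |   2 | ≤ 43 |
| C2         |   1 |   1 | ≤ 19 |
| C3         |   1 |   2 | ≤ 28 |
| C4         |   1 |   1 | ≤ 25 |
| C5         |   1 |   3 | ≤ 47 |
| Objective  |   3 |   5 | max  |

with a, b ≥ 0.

Primal max cᵀx s.t. Ax ≤ b, x ≥ 0  →  Dual min bᵀy s.t. Aᵀy ≥ c, y ≥ 0.

Minimize: z = 43y1 + 19y2 + 28y3 + 25y4 + 47y5

Subject to:
  2y1 + y2 + y3 + y4 + y5 ≥ 3
  2y1 + y2 + 2y3 + y4 + 3y5 ≥ 5
  y1, y2, y3, y4, y5 ≥ 0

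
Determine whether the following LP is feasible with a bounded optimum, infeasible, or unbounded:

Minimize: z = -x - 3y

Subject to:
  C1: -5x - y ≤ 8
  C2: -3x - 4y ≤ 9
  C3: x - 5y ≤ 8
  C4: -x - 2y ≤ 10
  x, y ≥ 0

Unbounded (objective can decrease without bound)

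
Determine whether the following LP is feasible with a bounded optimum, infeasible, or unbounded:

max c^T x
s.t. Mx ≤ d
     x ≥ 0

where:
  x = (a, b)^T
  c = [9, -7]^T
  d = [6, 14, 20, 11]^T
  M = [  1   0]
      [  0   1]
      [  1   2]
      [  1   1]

Feasible with a bounded optimal solution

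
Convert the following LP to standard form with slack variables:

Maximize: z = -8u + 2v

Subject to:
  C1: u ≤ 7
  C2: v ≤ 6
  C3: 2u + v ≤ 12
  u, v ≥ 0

max z = -8u + 2v

s.t.
  u + s1 = 7
  v + s2 = 6
  2u + v + s3 = 12
  u, v, s1, s2, s3 ≥ 0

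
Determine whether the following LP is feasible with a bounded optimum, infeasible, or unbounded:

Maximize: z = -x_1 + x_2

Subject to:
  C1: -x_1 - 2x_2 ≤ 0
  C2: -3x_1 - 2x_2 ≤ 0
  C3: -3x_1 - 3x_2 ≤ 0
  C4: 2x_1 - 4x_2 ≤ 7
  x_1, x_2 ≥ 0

Unbounded (objective can increase without bound)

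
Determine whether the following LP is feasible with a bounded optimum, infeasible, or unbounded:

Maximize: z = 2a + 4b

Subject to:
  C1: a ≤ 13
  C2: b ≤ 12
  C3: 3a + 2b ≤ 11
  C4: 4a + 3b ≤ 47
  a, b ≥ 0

Feasible with a bounded optimal solution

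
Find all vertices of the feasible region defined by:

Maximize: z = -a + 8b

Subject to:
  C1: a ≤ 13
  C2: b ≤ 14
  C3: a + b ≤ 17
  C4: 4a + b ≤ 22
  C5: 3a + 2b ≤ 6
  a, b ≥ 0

(0, 0), (2, 0), (0, 3)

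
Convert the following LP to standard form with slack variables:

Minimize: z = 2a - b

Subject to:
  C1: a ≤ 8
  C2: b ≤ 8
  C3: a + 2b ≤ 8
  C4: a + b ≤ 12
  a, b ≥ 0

min z = 2a - b

s.t.
  a + s1 = 8
  b + s2 = 8
  a + 2b + s3 = 8
  a + b + s4 = 12
  a, b, s1, s2, s3, s4 ≥ 0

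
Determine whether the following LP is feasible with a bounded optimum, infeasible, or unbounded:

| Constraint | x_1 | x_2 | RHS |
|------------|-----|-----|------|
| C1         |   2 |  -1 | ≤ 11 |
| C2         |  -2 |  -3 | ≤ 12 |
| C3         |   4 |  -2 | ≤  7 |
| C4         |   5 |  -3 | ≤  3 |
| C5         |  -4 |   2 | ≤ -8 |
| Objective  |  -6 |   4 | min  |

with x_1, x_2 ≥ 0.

Infeasible (no feasible solution exists)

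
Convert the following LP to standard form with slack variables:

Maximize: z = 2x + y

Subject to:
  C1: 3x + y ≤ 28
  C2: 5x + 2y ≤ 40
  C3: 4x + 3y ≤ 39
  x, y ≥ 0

max z = 2x + y

s.t.
  3x + y + s1 = 28
  5x + 2y + s2 = 40
  4x + 3y + s3 = 39
  x, y, s1, s2, s3 ≥ 0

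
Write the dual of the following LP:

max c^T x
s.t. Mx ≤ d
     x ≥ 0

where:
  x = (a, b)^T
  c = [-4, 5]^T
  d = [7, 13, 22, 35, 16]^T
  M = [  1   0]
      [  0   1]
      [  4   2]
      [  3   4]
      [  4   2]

Primal max cᵀx s.t. Ax ≤ b, x ≥ 0  →  Dual min bᵀy s.t. Aᵀy ≥ c, y ≥ 0.

Minimize: z = 7y1 + 13y2 + 22y3 + 35y4 + 16y5

Subject to:
  y1 + 4y3 + 3y4 + 4y5 ≥ -4
  y2 + 2y3 + 4y4 + 2y5 ≥ 5
  y1, y2, y3, y4, y5 ≥ 0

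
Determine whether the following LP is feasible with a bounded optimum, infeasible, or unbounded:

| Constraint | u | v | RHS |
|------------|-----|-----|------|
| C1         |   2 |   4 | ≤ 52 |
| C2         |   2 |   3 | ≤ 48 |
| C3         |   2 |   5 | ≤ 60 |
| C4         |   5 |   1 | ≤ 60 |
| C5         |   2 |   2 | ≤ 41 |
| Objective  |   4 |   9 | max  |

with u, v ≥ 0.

Feasible with a bounded optimal solution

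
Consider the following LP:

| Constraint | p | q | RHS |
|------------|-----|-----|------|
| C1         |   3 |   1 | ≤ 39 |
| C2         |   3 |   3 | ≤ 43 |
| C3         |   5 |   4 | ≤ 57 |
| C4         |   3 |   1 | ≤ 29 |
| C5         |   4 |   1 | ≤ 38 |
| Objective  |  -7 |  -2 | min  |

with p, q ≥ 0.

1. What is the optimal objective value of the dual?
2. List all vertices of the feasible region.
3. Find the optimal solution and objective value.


1. -67
2. (0, 0), (9.5, 0), (9, 2), (8.429, 3.714), (0, 14.25)
3. p = 9, q = 2, z = -67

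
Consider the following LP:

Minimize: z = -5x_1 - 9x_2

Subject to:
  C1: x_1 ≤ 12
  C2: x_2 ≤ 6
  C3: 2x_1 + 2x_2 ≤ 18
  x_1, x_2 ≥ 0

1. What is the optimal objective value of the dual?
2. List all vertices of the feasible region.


1. -69
2. (0, 0), (9, 0), (3, 6), (0, 6)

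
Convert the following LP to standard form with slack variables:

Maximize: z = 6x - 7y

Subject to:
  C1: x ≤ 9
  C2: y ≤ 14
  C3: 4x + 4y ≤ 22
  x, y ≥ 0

max z = 6x - 7y

s.t.
  x + s1 = 9
  y + s2 = 14
  4x + 4y + s3 = 22
  x, y, s1, s2, s3 ≥ 0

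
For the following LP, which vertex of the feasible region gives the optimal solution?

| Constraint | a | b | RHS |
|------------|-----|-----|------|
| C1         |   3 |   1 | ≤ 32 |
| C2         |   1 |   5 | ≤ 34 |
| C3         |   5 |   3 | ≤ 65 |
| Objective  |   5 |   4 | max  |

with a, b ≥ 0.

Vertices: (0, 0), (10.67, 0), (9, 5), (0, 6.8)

Evaluate the objective at each vertex of the feasible region:
  z(0, 0) = 0
  z(10.67, 0) = 53.33
  z(9, 5) = 65  ←
  z(0, 6.8) = 27.2
The maximum is at a = 9, b = 5.

(9, 5)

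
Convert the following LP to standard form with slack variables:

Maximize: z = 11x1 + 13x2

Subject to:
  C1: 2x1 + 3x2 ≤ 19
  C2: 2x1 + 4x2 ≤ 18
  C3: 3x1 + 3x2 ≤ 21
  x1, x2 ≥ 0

max z = 11x1 + 13x2

s.t.
  2x1 + 3x2 + s1 = 19
  2x1 + 4x2 + s2 = 18
  3x1 + 3x2 + s3 = 21
  x1, x2, s1, s2, s3 ≥ 0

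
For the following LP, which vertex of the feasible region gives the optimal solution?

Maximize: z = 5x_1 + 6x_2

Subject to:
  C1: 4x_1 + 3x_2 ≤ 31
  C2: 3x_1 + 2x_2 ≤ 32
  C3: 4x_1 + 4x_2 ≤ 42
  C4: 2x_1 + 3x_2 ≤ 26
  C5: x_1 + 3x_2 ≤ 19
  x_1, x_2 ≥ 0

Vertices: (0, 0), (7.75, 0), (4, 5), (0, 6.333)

Evaluate the objective at each vertex of the feasible region:
  z(0, 0) = 0
  z(7.75, 0) = 38.75
  z(4, 5) = 50  ←
  z(0, 6.333) = 38
The maximum is at x_1 = 4, x_2 = 5.

(4, 5)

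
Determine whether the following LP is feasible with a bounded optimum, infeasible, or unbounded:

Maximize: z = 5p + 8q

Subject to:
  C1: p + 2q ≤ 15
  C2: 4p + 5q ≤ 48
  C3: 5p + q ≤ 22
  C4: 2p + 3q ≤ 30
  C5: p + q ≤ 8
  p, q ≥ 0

Feasible with a bounded optimal solution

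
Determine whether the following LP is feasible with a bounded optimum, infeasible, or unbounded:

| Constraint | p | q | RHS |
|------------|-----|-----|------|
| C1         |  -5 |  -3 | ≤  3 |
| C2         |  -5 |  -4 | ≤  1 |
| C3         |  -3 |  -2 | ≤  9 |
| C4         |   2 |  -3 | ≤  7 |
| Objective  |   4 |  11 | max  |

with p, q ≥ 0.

Unbounded (objective can increase without bound)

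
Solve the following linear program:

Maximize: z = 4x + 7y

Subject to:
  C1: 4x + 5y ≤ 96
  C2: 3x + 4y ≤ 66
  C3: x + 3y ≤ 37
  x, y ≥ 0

Evaluate the objective at each vertex of the feasible region:
  z(0, 0) = 0
  z(22, 0) = 88
  z(10, 9) = 103  ←
  z(0, 12.33) = 86.33
The maximum is at x = 10, y = 9.

x = 10, y = 9, z = 103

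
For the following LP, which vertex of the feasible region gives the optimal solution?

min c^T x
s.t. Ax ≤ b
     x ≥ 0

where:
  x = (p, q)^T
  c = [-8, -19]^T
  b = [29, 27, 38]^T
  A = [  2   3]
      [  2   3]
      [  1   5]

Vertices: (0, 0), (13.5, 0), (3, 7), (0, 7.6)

Evaluate the objective at each vertex of the feasible region:
  z(0, 0) = 0
  z(13.5, 0) = -108
  z(3, 7) = -157  ←
  z(0, 7.6) = -144.4
The minimum is at p = 3, q = 7.

(3, 7)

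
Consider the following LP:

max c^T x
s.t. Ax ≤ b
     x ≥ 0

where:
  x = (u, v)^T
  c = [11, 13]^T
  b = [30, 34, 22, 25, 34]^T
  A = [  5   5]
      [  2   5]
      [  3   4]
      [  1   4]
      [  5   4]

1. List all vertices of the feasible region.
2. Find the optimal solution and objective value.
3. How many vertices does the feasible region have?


1. (0, 0), (6, 0), (2, 4), (0, 5.5)
2. u = 2, v = 4, z = 74
3. 4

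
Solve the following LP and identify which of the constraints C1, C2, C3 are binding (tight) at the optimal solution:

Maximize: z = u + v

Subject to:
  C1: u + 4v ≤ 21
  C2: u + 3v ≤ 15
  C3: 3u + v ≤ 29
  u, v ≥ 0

At u = 9, v = 2, compute slack b - a·x for each constraint:
  C1: 21 − 17 = 4  (slack)
  C2: 15 − 15 = 0  (binding)
  C3: 29 − 29 = 0  (binding)

Optimal: u = 9, v = 2
Binding: C2, C3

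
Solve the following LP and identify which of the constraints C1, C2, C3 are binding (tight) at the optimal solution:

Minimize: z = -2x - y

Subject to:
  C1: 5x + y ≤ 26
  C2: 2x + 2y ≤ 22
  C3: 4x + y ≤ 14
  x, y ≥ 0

At x = 1, y = 10, compute slack b - a·x for each constraint:
  C1: 26 − 15 = 11  (slack)
  C2: 22 − 22 = 0  (binding)
  C3: 14 − 14 = 0  (binding)

Optimal: x = 1, y = 10
Binding: C2, C3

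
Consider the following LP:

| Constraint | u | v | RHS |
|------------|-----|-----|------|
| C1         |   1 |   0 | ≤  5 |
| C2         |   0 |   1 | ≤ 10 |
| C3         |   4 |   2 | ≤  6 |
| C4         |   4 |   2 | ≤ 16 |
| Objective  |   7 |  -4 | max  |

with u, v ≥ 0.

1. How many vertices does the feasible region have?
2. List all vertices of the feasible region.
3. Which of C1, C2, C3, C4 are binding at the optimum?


1. 3
2. (0, 0), (1.5, 0), (0, 3)
3. C3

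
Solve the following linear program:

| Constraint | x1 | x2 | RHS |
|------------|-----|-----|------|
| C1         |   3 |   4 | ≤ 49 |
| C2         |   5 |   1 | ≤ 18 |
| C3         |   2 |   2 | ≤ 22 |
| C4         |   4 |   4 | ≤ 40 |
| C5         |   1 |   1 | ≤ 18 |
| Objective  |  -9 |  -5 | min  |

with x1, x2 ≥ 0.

Evaluate the objective at each vertex of the feasible region:
  z(0, 0) = 0
  z(3.6, 0) = -32.4
  z(2, 8) = -58  ←
  z(0, 10) = -50
The minimum is at x1 = 2, x2 = 8.

x1 = 2, x2 = 8, z = -58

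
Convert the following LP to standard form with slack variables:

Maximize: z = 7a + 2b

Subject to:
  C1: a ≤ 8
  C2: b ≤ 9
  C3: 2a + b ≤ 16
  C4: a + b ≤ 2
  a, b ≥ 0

max z = 7a + 2b

s.t.
  a + s1 = 8
  b + s2 = 9
  2a + b + s3 = 16
  a + b + s4 = 2
  a, b, s1, s2, s3, s4 ≥ 0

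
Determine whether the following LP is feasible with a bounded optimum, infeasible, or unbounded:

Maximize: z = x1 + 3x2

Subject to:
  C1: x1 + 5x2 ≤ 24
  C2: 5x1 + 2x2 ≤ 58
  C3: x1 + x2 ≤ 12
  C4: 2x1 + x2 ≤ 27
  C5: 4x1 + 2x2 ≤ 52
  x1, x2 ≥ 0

Feasible with a bounded optimal solution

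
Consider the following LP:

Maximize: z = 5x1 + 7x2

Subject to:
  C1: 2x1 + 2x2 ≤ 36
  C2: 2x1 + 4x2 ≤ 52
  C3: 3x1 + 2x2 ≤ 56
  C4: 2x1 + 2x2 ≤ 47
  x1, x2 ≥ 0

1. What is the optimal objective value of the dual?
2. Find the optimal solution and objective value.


1. 106
2. x1 = 10, x2 = 8, z = 106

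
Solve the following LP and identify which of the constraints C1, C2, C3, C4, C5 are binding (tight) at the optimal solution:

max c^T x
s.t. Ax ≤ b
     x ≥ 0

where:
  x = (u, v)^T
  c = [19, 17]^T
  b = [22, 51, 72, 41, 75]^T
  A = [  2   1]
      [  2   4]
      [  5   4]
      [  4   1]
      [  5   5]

At u = 7, v = 8, compute slack b - a·x for each constraint:
  C1: 22 − 22 = 0  (binding)
  C2: 51 − 46 = 5  (slack)
  C3: 72 − 67 = 5  (slack)
  C4: 41 − 36 = 5  (slack)
  C5: 75 − 75 = 0  (binding)

Optimal: u = 7, v = 8
Binding: C1, C5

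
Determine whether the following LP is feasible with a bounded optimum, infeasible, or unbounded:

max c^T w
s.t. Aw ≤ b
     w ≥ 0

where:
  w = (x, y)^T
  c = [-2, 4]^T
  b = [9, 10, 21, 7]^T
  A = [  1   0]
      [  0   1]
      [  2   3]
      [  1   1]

Feasible with a bounded optimal solution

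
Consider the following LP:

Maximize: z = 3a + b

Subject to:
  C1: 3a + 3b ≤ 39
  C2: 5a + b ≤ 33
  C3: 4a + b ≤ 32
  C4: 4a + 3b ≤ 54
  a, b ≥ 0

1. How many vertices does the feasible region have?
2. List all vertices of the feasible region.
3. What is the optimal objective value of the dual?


1. 4
2. (0, 0), (6.6, 0), (5, 8), (0, 13)
3. 23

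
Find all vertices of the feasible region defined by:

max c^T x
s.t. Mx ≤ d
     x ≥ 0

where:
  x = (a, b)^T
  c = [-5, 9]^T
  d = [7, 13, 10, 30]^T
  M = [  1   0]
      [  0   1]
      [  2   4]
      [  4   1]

(0, 0), (5, 0), (0, 2.5)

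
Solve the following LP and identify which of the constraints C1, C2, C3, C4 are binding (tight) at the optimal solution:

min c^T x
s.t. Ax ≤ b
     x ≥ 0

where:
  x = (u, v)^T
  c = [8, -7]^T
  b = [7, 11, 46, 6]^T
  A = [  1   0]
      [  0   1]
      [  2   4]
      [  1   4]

At u = 0, v = 1.5, compute slack b - a·x for each constraint:
  C1: 7 − 0 = 7  (slack)
  C2: 11 − 1.5 = 9.5  (slack)
  C3: 46 − 6 = 40  (slack)
  C4: 6 − 6 = 0  (binding)

Optimal: u = 0, v = 1.5
Binding: C4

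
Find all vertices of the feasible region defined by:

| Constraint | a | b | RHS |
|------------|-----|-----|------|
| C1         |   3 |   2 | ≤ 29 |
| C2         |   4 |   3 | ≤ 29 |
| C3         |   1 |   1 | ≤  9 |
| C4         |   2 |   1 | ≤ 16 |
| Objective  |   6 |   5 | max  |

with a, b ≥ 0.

(0, 0), (7.25, 0), (2, 7), (0, 9)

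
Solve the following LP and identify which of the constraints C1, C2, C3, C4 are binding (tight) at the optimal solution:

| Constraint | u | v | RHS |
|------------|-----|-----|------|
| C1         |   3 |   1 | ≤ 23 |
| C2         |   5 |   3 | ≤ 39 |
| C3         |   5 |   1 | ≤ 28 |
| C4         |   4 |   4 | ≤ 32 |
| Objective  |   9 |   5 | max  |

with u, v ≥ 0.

At u = 5, v = 3, compute slack b - a·x for each constraint:
  C1: 23 − 18 = 5  (slack)
  C2: 39 − 34 = 5  (slack)
  C3: 28 − 28 = 0  (binding)
  C4: 32 − 32 = 0  (binding)

Optimal: u = 5, v = 3
Binding: C3, C4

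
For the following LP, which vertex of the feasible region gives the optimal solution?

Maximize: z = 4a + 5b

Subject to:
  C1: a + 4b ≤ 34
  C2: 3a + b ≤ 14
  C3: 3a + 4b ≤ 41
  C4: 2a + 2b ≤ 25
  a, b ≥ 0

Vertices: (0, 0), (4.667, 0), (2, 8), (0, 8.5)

Evaluate the objective at each vertex of the feasible region:
  z(0, 0) = 0
  z(4.667, 0) = 18.67
  z(2, 8) = 48  ←
  z(0, 8.5) = 42.5
The maximum is at a = 2, b = 8.

(2, 8)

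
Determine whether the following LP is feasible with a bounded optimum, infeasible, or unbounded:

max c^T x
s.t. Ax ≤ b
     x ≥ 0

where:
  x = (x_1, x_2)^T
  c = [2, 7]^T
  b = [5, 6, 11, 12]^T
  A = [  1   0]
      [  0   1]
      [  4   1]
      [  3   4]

Feasible with a bounded optimal solution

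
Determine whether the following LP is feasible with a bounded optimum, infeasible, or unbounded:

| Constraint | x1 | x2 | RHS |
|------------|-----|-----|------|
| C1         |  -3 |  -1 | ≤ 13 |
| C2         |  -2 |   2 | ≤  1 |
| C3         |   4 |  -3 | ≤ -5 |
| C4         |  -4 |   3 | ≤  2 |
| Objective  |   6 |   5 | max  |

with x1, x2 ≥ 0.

Infeasible (no feasible solution exists)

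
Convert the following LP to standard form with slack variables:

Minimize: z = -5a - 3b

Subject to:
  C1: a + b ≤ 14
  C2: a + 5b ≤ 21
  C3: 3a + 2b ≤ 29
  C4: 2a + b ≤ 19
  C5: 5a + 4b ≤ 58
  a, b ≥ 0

min z = -5a - 3b

s.t.
  a + b + s1 = 14
  a + 5b + s2 = 21
  3a + 2b + s3 = 29
  2a + b + s4 = 19
  5a + 4b + s5 = 58
  a, b, s1, s2, s3, s4, s5 ≥ 0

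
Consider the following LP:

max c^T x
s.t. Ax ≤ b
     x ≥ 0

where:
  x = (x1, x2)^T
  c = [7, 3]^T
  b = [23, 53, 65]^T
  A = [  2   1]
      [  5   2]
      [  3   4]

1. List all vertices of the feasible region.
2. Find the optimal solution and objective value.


1. (0, 0), (10.6, 0), (7, 9), (5.4, 12.2), (0, 16.25)
2. x1 = 7, x2 = 9, z = 76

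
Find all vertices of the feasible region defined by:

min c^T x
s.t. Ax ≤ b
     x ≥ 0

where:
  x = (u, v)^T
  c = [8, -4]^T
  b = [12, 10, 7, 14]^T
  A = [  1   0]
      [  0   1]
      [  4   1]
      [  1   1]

(0, 0), (1.75, 0), (0, 7)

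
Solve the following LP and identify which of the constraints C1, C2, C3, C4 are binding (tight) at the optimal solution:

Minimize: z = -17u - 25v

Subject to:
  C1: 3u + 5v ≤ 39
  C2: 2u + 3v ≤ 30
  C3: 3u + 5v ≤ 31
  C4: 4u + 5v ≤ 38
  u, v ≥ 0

At u = 7, v = 2, compute slack b - a·x for each constraint:
  C1: 39 − 31 = 8  (slack)
  C2: 30 − 20 = 10  (slack)
  C3: 31 − 31 = 0  (binding)
  C4: 38 − 38 = 0  (binding)

Optimal: u = 7, v = 2
Binding: C3, C4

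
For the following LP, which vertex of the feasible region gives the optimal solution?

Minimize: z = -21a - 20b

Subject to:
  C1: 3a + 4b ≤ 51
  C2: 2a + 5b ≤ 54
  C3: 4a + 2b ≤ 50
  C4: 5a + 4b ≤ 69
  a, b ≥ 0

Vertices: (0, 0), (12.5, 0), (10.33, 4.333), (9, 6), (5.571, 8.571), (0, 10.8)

Evaluate the objective at each vertex of the feasible region:
  z(0, 0) = 0
  z(12.5, 0) = -262.5
  z(10.33, 4.333) = -303.7
  z(9, 6) = -309  ←
  z(5.571, 8.571) = -288.4
  z(0, 10.8) = -216
The minimum is at a = 9, b = 6.

(9, 6)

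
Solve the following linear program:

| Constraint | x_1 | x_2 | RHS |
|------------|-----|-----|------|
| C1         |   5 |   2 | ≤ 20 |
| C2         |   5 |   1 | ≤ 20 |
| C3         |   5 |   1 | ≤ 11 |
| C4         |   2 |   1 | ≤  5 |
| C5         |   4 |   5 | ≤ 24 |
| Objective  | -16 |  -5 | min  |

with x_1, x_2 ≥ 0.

Evaluate the objective at each vertex of the feasible region:
  z(0, 0) = 0
  z(2.2, 0) = -35.2
  z(2, 1) = -37  ←
  z(0.1667, 4.667) = -26
  z(0, 4.8) = -24
The minimum is at x_1 = 2, x_2 = 1.

x_1 = 2, x_2 = 1, z = -37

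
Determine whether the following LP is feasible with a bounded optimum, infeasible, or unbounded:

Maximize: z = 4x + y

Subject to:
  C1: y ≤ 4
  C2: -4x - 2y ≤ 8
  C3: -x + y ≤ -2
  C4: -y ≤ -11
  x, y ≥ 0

Infeasible (no feasible solution exists)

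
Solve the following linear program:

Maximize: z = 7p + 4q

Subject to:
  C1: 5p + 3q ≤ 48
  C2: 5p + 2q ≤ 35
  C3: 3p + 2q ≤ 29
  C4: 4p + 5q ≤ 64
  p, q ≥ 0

Evaluate the objective at each vertex of the feasible region:
  z(0, 0) = 0
  z(7, 0) = 49
  z(3, 10) = 61  ←
  z(2.429, 10.86) = 60.43
  z(0, 12.8) = 51.2
The maximum is at p = 3, q = 10.

p = 3, q = 10, z = 61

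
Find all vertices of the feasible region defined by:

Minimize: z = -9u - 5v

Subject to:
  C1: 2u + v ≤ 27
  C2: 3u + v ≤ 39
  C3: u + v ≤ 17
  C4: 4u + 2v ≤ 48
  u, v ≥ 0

(0, 0), (12, 0), (7, 10), (0, 17)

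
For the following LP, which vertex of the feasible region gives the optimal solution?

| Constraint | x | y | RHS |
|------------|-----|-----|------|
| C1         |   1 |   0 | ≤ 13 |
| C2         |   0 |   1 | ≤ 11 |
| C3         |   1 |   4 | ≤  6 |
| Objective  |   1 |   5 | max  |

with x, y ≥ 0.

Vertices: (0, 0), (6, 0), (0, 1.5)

Evaluate the objective at each vertex of the feasible region:
  z(0, 0) = 0
  z(6, 0) = 6
  z(0, 1.5) = 7.5  ←
The maximum is at x = 0, y = 1.5.

(0, 1.5)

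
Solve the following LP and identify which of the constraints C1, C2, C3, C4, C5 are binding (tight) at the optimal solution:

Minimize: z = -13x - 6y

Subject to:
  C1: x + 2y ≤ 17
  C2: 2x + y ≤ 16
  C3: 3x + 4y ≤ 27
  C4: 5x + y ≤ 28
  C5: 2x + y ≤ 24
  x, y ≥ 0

At x = 5, y = 3, compute slack b - a·x for each constraint:
  C1: 17 − 11 = 6  (slack)
  C2: 16 − 13 = 3  (slack)
  C3: 27 − 27 = 0  (binding)
  C4: 28 − 28 = 0  (binding)
  C5: 24 − 13 = 11  (slack)

Optimal: x = 5, y = 3
Binding: C3, C4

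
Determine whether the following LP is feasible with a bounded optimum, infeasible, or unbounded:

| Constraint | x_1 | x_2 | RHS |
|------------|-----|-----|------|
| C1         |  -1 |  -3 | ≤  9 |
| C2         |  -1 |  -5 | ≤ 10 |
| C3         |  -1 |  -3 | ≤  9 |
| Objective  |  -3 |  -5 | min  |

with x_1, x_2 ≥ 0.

Unbounded (objective can decrease without bound)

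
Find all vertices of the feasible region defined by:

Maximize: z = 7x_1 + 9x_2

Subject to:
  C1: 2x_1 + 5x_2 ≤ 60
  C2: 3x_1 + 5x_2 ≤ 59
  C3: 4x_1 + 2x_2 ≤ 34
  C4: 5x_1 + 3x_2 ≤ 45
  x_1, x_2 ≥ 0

(0, 0), (8.5, 0), (6, 5), (3, 10), (0, 11.8)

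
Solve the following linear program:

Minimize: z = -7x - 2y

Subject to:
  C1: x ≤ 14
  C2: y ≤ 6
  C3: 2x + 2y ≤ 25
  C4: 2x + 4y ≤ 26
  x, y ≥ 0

Evaluate the objective at each vertex of the feasible region:
  z(0, 0) = 0
  z(12.5, 0) = -87.5  ←
  z(12, 0.5) = -85
  z(1, 6) = -19
  z(0, 6) = -12
The minimum is at x = 12.5, y = 0.

x = 12.5, y = 0, z = -87.5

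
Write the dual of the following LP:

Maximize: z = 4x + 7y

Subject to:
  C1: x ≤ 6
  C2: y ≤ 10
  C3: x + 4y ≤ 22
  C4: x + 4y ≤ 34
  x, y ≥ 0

Primal max cᵀx s.t. Ax ≤ b, x ≥ 0  →  Dual min bᵀy s.t. Aᵀy ≥ c, y ≥ 0.

Minimize: z = 6y1 + 10y2 + 22y3 + 34y4

Subject to:
  y1 + y3 + y4 ≥ 4
  y2 + 4y3 + 4y4 ≥ 7
  y1, y2, y3, y4 ≥ 0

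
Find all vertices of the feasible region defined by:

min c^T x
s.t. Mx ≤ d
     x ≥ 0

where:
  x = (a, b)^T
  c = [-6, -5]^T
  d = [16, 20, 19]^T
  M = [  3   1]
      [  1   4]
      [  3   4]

(0, 0), (5.333, 0), (5, 1), (0, 4.75)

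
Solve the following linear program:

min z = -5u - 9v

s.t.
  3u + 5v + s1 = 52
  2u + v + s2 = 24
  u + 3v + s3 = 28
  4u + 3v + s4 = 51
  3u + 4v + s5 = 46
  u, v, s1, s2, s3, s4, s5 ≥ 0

Evaluate the objective at each vertex of the feasible region:
  z(0, 0) = 0
  z(12, 0) = -60
  z(10.5, 3) = -79.5
  z(9.429, 4.429) = -87
  z(7.333, 6) = -90.67
  z(4, 8) = -92  ←
  z(0, 9.333) = -84
The minimum is at u = 4, v = 8.

u = 4, v = 8, z = -92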